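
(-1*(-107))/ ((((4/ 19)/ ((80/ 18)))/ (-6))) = -40660/ 3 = -13553.33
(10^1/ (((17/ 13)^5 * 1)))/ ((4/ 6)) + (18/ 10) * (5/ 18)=12558647/ 2839714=4.42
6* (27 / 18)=9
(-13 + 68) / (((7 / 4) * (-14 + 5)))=-220 / 63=-3.49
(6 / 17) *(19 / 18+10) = 199 / 51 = 3.90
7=7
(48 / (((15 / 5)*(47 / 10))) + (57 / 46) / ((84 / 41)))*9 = 36.08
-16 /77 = -0.21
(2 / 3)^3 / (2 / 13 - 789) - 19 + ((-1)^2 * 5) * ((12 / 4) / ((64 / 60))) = -21875579 / 4430160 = -4.94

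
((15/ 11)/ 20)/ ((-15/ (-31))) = 31/ 220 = 0.14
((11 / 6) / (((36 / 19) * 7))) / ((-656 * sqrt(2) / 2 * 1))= -209 * sqrt(2) / 991872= -0.00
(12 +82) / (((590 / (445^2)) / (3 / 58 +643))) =69425941195 / 3422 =20288118.41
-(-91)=91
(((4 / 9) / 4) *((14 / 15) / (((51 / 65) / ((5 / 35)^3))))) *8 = 208 / 67473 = 0.00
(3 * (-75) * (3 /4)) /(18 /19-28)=12825 /2056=6.24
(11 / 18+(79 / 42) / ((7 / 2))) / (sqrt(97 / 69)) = 1013 * sqrt(6693) / 85554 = 0.97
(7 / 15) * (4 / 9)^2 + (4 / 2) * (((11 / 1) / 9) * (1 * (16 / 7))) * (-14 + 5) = -426896 / 8505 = -50.19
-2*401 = -802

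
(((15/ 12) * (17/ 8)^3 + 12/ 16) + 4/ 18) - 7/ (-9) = 28149/ 2048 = 13.74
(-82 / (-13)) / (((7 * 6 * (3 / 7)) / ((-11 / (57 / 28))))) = -12628 / 6669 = -1.89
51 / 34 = 1.50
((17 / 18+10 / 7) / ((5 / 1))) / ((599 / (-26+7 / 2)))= -299 / 16772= -0.02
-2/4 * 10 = -5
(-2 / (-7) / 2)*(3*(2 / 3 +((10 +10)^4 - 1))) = 68571.29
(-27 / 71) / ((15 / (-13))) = 117 / 355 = 0.33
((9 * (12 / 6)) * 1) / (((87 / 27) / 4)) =648 / 29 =22.34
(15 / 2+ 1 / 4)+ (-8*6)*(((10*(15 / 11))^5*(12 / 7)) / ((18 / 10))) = -97199965051933 / 4509428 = -21554832.46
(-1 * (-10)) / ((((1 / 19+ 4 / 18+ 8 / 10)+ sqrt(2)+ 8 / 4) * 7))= 22477950 / 38147137 -7310250 * sqrt(2) / 38147137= 0.32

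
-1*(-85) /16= 85 /16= 5.31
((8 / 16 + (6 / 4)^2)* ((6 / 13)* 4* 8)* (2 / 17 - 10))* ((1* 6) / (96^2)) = -231 / 884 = -0.26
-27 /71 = -0.38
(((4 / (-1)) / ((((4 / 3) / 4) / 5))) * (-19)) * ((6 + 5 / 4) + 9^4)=7487805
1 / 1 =1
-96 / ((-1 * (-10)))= -48 / 5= -9.60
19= 19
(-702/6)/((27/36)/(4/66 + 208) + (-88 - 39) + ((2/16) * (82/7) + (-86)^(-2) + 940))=-13863195528/96505380263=-0.14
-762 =-762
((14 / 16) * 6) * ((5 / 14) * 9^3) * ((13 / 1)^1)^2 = 1848015 / 8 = 231001.88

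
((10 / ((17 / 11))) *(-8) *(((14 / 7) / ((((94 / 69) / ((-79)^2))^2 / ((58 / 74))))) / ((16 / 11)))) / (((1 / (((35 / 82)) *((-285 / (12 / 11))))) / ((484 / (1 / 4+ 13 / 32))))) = 5485299137673866247000 / 56967901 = 96287541604769.08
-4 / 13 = -0.31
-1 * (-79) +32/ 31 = 2481/ 31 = 80.03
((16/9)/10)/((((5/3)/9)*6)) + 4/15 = 32/75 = 0.43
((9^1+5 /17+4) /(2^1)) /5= 1.33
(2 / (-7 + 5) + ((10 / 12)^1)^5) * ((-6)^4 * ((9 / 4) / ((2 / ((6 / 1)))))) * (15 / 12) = -6540.47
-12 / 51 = -4 / 17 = -0.24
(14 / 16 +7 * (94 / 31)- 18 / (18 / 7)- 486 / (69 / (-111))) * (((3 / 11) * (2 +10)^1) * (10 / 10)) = 40911039 / 15686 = 2608.12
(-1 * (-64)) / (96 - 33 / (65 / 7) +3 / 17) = 17680 / 25587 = 0.69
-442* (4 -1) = -1326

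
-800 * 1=-800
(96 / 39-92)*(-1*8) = 716.31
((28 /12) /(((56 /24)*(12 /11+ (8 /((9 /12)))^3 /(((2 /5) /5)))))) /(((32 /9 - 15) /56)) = -37422 /116027543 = -0.00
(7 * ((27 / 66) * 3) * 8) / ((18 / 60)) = 2520 / 11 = 229.09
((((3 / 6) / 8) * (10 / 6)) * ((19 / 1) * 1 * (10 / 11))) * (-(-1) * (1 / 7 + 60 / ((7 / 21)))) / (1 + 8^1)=598975 / 16632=36.01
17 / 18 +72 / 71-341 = -433295 / 1278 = -339.04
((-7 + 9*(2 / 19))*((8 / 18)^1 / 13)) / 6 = -230 / 6669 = -0.03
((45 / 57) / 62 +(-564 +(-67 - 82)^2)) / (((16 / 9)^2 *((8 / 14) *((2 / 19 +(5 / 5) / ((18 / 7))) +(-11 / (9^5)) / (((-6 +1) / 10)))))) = 853371622897983 / 35224570880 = 24226.60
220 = 220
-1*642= -642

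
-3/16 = -0.19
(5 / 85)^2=1 / 289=0.00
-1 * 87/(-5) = 87/5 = 17.40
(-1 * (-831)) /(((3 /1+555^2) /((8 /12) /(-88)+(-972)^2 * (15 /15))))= 34545081899 /13553232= 2548.84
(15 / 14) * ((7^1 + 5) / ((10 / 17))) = 153 / 7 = 21.86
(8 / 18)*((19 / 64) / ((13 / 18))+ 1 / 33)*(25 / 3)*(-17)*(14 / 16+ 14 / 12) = -126178675 / 2223936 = -56.74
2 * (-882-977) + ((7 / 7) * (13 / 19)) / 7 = -494481 / 133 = -3717.90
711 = 711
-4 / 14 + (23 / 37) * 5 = 2.82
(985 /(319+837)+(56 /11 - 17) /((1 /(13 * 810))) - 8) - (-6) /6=-1594699257 /12716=-125408.88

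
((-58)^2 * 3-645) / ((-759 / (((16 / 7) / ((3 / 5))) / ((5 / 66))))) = -100768 / 161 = -625.89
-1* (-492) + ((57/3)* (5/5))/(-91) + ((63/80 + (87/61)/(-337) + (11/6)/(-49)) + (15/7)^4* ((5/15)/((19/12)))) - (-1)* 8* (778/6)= 1496414002997917/975301374320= 1534.31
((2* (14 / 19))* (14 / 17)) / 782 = 196 / 126293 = 0.00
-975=-975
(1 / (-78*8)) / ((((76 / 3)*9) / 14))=-7 / 71136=-0.00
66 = 66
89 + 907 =996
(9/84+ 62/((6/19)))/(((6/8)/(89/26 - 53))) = -21269789/1638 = -12985.22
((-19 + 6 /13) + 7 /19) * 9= -40392 /247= -163.53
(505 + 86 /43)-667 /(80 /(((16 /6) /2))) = 29753 /60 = 495.88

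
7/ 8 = 0.88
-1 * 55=-55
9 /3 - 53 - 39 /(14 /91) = -607 /2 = -303.50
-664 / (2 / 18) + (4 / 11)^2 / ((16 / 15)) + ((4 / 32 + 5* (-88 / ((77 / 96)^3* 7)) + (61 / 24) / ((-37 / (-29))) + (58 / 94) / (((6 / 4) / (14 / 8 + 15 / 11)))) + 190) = -5965885633251 / 1010432038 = -5904.29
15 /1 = 15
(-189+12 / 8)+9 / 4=-185.25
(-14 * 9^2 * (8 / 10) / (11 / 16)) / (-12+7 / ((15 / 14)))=108864 / 451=241.38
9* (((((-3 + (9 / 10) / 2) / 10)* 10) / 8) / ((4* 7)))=-459 / 4480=-0.10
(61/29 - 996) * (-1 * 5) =144115/29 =4969.48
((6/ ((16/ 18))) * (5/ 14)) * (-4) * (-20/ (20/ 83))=800.36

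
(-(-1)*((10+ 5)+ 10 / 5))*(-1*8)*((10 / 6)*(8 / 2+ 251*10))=-569840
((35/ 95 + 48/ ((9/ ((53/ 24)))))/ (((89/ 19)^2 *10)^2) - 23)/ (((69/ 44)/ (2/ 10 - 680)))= 16186323026687891/ 1623455485875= 9970.29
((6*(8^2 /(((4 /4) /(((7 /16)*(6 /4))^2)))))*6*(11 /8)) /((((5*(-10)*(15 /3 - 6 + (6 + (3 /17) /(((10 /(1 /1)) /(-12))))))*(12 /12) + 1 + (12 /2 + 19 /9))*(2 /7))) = -46758789 /2255104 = -20.73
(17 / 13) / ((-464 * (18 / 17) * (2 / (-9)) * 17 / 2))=17 / 12064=0.00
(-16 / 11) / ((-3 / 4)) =64 / 33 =1.94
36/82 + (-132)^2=714402/41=17424.44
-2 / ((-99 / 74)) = 148 / 99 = 1.49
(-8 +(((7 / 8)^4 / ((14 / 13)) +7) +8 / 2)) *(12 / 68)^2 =0.11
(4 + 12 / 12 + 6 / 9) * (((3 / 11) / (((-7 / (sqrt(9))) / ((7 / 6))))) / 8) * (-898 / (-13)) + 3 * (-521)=-1795705 / 1144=-1569.67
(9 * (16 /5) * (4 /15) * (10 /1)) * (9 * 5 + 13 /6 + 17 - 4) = 23104 /5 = 4620.80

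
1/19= 0.05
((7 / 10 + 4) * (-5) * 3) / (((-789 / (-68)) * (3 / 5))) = -7990 / 789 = -10.13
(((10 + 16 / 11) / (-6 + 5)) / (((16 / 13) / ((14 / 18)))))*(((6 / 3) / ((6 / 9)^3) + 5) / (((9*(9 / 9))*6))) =-29939 / 19008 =-1.58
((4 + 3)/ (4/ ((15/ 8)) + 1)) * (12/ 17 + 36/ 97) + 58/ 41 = 12140854/ 3177623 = 3.82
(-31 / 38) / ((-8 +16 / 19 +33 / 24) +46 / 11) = 1364 / 2677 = 0.51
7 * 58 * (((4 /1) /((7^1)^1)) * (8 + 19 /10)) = 11484 /5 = 2296.80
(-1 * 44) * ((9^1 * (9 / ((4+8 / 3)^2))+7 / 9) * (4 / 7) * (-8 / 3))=823768 / 4725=174.34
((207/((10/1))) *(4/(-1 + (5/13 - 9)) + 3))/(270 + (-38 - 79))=437/1250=0.35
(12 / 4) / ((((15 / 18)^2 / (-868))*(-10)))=46872 / 125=374.98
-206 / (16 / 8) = -103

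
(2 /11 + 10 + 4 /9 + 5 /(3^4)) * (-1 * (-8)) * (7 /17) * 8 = 4266304 /15147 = 281.66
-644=-644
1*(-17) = -17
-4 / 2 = -2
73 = 73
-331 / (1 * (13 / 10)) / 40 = -331 / 52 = -6.37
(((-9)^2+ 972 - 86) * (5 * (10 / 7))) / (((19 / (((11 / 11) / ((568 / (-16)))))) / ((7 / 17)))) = -96700 / 22933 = -4.22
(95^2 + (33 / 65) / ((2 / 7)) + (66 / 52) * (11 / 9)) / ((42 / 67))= 14402.33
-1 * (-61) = 61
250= 250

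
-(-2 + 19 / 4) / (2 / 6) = -33 / 4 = -8.25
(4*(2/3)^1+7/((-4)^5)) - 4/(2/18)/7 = -53395/21504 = -2.48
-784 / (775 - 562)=-784 / 213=-3.68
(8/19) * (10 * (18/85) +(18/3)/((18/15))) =968/323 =3.00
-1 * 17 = -17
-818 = -818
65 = 65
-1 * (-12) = 12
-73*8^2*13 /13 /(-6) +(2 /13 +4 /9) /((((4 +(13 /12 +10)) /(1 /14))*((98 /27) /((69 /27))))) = 269334482 /345891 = 778.67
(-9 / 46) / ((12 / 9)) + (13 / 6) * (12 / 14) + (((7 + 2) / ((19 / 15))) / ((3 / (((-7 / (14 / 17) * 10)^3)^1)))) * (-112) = 162904738.55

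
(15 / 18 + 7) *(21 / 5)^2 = 138.18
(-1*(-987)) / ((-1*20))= -987 / 20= -49.35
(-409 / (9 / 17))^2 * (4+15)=918539971 / 81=11339999.64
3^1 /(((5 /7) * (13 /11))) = 231 /65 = 3.55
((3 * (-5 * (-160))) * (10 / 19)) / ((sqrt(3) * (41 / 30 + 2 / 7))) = 1680000 * sqrt(3) / 6593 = 441.35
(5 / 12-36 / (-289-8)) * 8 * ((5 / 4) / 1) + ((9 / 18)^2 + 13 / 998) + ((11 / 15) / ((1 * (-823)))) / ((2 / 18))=1527022081 / 271046820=5.63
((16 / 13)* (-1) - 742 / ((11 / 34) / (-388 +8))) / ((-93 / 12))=-498504576 / 4433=-112453.10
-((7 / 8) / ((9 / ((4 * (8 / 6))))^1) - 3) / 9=0.28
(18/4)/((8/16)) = 9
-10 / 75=-2 / 15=-0.13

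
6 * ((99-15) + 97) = 1086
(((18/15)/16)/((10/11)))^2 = 1089/160000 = 0.01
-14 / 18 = -7 / 9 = -0.78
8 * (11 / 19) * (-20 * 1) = -1760 / 19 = -92.63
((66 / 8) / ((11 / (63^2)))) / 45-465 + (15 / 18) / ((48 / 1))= -574319 / 1440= -398.83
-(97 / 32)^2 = -9409 / 1024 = -9.19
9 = 9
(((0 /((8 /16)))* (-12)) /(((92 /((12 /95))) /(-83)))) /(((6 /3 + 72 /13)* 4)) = 0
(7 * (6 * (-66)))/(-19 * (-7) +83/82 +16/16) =-227304/11071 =-20.53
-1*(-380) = 380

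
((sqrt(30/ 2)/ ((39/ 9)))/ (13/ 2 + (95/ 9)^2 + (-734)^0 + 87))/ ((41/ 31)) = 15066 * sqrt(15)/ 17780347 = 0.00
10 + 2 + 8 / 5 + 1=14.60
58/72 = 29/36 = 0.81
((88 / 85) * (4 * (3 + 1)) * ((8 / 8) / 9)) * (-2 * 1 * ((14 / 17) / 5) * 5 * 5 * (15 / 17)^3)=-14784000 / 1419857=-10.41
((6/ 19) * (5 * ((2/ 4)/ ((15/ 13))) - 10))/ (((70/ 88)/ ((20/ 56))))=-1034/ 931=-1.11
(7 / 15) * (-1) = -7 / 15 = -0.47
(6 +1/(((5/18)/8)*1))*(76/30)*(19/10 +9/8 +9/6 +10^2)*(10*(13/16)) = 29948503/400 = 74871.26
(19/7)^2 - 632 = -30607/49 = -624.63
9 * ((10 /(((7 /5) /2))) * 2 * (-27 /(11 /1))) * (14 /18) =-5400 /11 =-490.91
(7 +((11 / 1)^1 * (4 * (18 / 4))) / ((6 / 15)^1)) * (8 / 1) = 4016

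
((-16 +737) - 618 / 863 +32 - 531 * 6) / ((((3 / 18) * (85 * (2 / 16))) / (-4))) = 403257024 / 73355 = 5497.34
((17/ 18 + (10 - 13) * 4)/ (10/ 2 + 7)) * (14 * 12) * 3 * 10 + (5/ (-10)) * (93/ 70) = -1950479/ 420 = -4644.00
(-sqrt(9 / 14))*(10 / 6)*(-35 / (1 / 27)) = 675*sqrt(14) / 2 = 1262.81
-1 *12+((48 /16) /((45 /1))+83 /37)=-5378 /555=-9.69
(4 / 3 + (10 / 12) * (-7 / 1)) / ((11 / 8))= -36 / 11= -3.27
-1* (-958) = 958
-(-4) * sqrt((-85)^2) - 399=-59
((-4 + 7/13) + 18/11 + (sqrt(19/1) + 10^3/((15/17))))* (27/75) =9* sqrt(19)/25 + 1456251/3575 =408.91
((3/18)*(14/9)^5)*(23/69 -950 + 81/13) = -9894348128/6908733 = -1432.15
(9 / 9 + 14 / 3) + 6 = 35 / 3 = 11.67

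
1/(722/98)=49/361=0.14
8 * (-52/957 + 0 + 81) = 619720/957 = 647.57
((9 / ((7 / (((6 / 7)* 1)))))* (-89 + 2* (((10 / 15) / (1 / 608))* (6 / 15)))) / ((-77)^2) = 63522 / 1452605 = 0.04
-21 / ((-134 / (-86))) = -903 / 67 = -13.48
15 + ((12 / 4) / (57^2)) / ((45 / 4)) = 731029 / 48735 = 15.00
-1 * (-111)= 111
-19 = -19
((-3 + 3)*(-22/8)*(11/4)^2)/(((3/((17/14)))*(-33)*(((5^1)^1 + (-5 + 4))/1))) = 0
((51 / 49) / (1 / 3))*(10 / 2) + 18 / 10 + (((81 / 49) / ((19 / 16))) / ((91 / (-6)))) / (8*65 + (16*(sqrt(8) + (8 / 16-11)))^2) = 17.41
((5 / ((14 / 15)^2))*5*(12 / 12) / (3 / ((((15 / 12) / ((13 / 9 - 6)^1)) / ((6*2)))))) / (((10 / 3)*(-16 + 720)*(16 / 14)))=-0.00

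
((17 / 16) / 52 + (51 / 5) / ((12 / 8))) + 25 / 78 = 7.14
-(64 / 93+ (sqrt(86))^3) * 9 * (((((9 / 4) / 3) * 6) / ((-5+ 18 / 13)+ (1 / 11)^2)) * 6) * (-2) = -32872554 * sqrt(86) / 2837-8154432 / 87947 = -107546.91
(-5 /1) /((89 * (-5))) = 1 /89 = 0.01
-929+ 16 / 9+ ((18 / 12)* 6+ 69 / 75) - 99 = -228668 / 225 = -1016.30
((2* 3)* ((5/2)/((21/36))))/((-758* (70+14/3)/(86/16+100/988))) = -1460835/587140736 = -0.00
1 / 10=0.10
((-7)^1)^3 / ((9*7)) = -49 / 9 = -5.44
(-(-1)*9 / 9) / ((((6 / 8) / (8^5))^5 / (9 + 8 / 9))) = 3443020734262463889563189248 / 2187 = 1574312178446485546210878.00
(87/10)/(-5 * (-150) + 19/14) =0.01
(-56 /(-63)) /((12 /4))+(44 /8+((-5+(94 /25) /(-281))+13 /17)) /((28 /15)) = 4987097 /5159160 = 0.97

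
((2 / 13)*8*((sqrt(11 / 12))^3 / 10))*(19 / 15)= 209*sqrt(33) / 8775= 0.14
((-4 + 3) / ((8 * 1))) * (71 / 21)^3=-357911 / 74088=-4.83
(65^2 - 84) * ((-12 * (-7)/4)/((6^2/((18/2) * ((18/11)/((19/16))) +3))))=31103051/836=37204.61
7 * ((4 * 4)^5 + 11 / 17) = 124780621 / 17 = 7340036.53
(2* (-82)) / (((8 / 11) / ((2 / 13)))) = -451 / 13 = -34.69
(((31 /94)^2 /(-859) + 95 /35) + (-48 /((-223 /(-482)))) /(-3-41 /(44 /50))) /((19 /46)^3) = 1511808318564163902 /22165489988108579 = 68.21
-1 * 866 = -866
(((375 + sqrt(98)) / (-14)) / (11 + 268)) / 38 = -125 / 49476 - sqrt(2) / 21204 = -0.00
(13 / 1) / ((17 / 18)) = 234 / 17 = 13.76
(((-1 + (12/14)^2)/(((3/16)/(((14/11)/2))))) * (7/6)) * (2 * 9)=-208/11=-18.91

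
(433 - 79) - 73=281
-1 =-1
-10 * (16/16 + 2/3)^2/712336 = -125/3205512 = -0.00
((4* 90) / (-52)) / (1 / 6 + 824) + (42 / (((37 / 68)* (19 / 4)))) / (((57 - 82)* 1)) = -0.66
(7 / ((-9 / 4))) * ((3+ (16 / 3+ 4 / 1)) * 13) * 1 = -13468 / 27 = -498.81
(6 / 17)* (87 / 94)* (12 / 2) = 1566 / 799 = 1.96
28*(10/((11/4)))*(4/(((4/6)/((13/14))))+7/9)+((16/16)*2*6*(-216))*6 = -1475648/99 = -14905.54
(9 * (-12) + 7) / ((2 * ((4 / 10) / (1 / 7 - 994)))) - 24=3512613 / 28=125450.46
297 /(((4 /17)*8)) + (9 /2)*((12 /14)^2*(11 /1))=304425 /1568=194.15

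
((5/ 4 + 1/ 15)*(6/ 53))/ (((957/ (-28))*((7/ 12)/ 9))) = -5688/ 84535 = -0.07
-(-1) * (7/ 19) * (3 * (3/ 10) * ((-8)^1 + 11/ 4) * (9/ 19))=-11907/ 14440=-0.82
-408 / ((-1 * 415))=408 / 415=0.98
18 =18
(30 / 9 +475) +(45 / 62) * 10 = 45160 / 93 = 485.59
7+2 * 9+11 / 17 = 436 / 17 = 25.65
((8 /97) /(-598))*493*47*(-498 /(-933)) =-1.71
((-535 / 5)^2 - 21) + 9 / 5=57149 / 5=11429.80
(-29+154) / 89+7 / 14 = 339 / 178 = 1.90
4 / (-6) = -2 / 3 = -0.67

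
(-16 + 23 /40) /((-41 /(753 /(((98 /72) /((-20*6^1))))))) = -50176908 /2009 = -24976.06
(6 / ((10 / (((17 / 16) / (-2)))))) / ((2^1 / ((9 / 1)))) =-459 / 320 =-1.43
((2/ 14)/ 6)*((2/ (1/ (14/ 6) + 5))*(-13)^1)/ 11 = -13/ 1254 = -0.01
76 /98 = 38 /49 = 0.78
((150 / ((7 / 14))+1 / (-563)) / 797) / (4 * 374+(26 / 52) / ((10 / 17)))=3377980 / 13433061207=0.00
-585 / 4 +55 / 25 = -2881 / 20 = -144.05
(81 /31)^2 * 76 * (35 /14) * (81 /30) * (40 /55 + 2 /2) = 63950067 /10571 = 6049.58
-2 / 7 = -0.29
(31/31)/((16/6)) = 3/8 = 0.38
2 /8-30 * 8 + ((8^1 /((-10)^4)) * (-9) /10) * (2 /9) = -239.75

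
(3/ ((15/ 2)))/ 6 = 0.07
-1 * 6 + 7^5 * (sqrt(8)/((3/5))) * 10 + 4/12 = -17/3 + 1680700 * sqrt(2)/3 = 792283.91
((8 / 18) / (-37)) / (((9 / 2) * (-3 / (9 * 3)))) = 0.02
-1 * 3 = -3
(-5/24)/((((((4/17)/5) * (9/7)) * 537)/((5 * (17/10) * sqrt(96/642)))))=-50575 * sqrt(107)/24822288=-0.02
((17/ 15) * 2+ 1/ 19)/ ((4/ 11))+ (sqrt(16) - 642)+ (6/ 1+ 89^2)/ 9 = 852113/ 3420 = 249.16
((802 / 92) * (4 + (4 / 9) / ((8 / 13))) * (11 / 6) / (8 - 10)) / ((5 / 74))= -2774519 / 4968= -558.48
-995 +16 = -979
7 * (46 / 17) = 322 / 17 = 18.94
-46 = -46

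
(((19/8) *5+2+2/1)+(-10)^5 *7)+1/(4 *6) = -8399809/12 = -699984.08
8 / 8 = 1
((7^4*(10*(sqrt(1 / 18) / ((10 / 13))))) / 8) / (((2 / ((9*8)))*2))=93639*sqrt(2) / 8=16553.19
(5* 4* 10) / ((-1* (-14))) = 100 / 7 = 14.29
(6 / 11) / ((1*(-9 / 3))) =-2 / 11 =-0.18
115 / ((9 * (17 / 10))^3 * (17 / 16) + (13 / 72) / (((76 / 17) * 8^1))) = 629280000 / 20823316303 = 0.03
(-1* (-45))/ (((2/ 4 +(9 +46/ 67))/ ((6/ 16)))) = 603/ 364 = 1.66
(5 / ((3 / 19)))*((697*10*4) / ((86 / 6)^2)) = 7945800 / 1849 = 4297.35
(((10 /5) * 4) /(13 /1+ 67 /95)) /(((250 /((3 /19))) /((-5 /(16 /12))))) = -0.00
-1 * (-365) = 365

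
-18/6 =-3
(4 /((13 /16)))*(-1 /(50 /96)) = -3072 /325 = -9.45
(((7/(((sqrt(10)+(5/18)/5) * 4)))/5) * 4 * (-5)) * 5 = 630/3239 - 11340 * sqrt(10)/3239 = -10.88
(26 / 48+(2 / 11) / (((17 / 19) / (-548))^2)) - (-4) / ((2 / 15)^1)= 5205997919 / 76296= 68234.22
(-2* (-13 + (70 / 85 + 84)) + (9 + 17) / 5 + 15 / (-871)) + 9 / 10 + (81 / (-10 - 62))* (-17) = -70149217 / 592280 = -118.44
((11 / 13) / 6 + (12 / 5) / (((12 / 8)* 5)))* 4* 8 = 14384 / 975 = 14.75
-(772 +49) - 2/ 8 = -3285/ 4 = -821.25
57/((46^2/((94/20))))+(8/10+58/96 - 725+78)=-81948773/126960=-645.47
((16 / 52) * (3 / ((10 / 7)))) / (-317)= -0.00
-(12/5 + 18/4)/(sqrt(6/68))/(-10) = 23 * sqrt(102)/100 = 2.32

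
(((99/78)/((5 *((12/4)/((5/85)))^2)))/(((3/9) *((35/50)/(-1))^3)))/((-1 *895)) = 220/230668529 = 0.00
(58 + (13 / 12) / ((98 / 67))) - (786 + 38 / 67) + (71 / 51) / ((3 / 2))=-726.90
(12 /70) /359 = 6 /12565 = 0.00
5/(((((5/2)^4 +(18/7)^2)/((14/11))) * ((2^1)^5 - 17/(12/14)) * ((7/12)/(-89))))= -50238720/28754627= -1.75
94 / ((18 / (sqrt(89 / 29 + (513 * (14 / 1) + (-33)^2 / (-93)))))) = 235 * sqrt(231900646) / 8091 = 442.30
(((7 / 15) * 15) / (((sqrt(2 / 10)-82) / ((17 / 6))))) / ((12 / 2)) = -24395 / 605142-119 * sqrt(5) / 1210284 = -0.04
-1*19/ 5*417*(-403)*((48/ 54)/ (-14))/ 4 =-1064323/ 105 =-10136.41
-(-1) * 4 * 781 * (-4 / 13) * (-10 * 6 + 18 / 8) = 721644 / 13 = 55511.08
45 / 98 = 0.46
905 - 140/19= 17055/19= 897.63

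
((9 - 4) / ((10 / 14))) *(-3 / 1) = -21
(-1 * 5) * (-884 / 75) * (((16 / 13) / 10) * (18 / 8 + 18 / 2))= 408 / 5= 81.60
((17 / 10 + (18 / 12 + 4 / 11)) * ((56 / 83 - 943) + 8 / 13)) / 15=-39831316 / 178035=-223.73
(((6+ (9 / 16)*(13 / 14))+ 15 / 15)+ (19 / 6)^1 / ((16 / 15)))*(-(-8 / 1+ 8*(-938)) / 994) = 1103325 / 13916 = 79.28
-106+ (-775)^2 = 600519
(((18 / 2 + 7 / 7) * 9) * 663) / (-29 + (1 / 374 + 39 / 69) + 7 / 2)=-2393.30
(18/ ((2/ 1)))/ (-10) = -9/ 10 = -0.90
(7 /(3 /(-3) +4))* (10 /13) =70 /39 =1.79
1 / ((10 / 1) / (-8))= -4 / 5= -0.80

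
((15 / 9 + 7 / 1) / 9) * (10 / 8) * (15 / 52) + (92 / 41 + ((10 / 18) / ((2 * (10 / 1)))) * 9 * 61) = 52667 / 2952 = 17.84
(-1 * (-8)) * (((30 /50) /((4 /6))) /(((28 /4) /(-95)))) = -684 /7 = -97.71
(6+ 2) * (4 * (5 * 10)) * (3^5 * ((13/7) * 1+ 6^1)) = 21384000/7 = 3054857.14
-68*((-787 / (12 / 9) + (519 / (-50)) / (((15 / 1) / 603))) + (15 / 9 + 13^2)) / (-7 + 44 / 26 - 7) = -277418869 / 60000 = -4623.65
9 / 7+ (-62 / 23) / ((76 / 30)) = 678 / 3059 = 0.22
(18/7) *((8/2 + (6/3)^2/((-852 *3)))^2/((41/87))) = 54089350/620043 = 87.23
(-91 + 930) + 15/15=840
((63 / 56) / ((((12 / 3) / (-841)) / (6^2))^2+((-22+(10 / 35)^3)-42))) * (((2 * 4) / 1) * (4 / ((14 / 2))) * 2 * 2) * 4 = -1616946214464 / 1257166515041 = -1.29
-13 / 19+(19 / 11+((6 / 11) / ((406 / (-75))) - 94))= -3948159 / 42427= -93.06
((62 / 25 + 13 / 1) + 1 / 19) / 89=7378 / 42275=0.17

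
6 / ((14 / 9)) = 27 / 7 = 3.86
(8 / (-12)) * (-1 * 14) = 28 / 3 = 9.33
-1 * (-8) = 8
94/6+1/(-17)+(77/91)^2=140695/8619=16.32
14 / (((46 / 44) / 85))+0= 26180 / 23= 1138.26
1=1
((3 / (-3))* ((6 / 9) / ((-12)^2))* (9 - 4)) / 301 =-0.00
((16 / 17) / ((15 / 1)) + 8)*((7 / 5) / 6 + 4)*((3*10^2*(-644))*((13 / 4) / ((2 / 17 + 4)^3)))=-306978.90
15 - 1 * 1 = 14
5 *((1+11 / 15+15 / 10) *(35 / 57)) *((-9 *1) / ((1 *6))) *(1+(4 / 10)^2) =-19691 / 1140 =-17.27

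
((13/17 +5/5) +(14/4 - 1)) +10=485/34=14.26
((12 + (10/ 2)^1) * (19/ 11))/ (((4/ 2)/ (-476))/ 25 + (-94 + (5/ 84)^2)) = -968612400/ 3100647869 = -0.31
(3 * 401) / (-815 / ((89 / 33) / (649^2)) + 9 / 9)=-107067 / 11328200806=-0.00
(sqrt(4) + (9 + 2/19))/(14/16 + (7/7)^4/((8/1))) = 211/19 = 11.11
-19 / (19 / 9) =-9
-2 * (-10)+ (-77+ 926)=869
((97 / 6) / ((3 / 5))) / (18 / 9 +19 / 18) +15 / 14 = 1523 / 154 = 9.89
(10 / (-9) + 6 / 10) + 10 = 427 / 45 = 9.49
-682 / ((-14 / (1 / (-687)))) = -0.07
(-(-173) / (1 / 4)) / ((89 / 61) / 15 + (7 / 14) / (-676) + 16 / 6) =285353120 / 1139431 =250.43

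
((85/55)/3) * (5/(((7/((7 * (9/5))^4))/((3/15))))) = 12752397/6875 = 1854.89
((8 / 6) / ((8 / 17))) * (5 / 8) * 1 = 85 / 48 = 1.77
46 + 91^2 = 8327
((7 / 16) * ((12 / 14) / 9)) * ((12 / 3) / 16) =1 / 96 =0.01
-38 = -38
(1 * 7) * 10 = 70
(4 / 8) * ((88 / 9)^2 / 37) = 3872 / 2997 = 1.29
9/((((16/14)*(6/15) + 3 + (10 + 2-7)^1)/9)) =2835/296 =9.58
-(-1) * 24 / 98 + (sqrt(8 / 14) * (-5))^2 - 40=-1248 / 49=-25.47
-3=-3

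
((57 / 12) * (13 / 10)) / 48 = 247 / 1920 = 0.13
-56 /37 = -1.51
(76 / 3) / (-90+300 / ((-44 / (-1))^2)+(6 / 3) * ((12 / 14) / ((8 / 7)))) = -0.29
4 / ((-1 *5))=-4 / 5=-0.80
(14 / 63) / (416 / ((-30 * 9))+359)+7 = 337829 / 48257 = 7.00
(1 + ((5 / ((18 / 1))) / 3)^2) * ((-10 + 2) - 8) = -11764 / 729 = -16.14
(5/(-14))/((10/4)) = -1/7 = -0.14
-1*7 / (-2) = 7 / 2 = 3.50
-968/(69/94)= -90992/69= -1318.72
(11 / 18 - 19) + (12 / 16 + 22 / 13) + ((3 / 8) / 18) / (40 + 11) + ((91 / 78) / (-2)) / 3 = -513659 / 31824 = -16.14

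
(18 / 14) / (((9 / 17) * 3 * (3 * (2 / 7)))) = 0.94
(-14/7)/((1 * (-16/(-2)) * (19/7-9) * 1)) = 7/176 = 0.04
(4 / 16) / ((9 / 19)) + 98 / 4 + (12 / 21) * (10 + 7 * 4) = 11779 / 252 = 46.74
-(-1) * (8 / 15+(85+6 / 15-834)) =-11221 / 15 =-748.07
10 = 10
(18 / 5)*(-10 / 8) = -9 / 2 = -4.50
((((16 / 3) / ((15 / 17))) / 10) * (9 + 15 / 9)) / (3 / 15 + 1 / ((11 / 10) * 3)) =47872 / 3735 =12.82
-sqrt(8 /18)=-2 /3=-0.67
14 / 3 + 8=38 / 3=12.67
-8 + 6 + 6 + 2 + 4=10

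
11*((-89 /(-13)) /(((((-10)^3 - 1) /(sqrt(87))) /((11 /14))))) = -979*sqrt(87) /16562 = -0.55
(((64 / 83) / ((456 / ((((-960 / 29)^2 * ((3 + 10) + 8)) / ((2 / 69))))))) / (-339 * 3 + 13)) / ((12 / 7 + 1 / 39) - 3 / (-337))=-20476331366400 / 26780042616629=-0.76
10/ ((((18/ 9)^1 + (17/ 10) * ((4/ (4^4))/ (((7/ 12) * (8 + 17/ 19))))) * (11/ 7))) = 13249600/ 4174819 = 3.17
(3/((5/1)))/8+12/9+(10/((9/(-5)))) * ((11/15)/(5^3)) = 7429/5400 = 1.38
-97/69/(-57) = 97/3933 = 0.02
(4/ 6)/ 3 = 2/ 9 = 0.22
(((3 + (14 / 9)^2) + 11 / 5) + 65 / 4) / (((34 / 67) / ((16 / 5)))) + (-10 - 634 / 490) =234849859 / 1686825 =139.23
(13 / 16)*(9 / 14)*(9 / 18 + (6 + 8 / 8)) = 1755 / 448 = 3.92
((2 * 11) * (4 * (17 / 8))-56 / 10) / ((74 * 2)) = 907 / 740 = 1.23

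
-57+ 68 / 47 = -2611 / 47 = -55.55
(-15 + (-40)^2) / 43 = 36.86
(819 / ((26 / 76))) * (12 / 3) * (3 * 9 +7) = 325584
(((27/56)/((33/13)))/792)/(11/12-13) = -39/1965040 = -0.00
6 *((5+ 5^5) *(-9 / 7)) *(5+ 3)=-1352160 / 7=-193165.71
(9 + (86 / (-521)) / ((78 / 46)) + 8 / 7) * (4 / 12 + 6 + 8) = 61438529 / 426699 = 143.99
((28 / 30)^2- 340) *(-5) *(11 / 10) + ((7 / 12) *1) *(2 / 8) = 6715277 / 3600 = 1865.35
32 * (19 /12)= 152 /3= 50.67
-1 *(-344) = 344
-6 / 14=-3 / 7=-0.43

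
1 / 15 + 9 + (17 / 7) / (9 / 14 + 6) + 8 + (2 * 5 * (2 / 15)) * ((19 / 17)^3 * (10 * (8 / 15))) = 187515614 / 6853635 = 27.36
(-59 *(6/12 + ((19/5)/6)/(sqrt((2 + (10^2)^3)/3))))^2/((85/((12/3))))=66139 *sqrt(333334)/212500425 + 261076778791/6375012750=41.13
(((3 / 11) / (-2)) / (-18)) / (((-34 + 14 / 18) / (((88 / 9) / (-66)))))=1 / 29601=0.00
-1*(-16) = 16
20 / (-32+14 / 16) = -160 / 249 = -0.64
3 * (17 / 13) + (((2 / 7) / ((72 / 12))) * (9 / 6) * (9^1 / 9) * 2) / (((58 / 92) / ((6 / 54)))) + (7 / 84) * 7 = 430519 / 95004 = 4.53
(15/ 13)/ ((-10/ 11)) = -33/ 26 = -1.27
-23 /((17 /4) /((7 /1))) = -644 /17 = -37.88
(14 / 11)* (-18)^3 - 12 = -81780 / 11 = -7434.55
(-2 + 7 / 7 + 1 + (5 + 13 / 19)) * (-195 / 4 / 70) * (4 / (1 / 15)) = -237.52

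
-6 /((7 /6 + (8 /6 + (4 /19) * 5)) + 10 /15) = -1.42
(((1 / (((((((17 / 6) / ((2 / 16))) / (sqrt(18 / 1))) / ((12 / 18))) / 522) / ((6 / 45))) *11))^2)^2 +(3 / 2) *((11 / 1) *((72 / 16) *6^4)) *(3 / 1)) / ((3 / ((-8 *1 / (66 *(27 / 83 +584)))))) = -8138892580930545552 / 407729291595580625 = -19.96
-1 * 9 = -9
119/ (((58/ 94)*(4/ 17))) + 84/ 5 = 485149/ 580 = 836.46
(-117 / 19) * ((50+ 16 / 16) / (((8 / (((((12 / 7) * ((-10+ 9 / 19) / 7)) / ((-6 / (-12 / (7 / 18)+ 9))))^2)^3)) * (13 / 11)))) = -18218616404512771239762018505608 / 1455592894575459813900811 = -12516285.61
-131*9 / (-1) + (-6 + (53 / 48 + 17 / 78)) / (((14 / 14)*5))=1225187 / 1040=1178.06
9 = 9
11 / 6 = 1.83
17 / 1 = 17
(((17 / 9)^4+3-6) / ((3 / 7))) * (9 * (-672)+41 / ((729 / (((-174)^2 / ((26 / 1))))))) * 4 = -11260276040048 / 20726199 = -543287.08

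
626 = 626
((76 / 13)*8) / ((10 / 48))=14592 / 65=224.49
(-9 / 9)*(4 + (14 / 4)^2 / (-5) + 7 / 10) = -9 / 4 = -2.25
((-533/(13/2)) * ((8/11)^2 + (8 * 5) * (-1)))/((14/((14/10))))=195816/605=323.66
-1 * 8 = -8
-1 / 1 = -1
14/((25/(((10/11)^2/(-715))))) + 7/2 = 605493/173030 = 3.50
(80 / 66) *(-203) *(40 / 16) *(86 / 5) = -349160 / 33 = -10580.61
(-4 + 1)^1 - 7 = -10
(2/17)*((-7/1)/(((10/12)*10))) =-42/425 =-0.10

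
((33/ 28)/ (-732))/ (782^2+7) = -11/ 4177979792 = -0.00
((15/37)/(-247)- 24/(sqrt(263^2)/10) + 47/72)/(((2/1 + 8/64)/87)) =-1311924649/122581407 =-10.70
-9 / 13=-0.69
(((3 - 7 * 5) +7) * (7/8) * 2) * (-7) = 1225/4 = 306.25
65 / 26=2.50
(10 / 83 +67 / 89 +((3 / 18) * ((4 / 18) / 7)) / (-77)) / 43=93874016 / 4622629473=0.02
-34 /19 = -1.79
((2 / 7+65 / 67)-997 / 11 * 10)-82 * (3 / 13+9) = -111467423 / 67067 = -1662.03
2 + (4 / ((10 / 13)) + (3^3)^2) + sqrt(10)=sqrt(10) + 3681 / 5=739.36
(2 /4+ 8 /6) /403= 11 /2418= 0.00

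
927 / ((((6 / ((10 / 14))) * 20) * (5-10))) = -309 / 280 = -1.10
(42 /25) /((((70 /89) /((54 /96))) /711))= 1708533 /2000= 854.27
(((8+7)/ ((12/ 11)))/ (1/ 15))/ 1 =825/ 4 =206.25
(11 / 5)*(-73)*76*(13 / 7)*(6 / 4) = -1190046 / 35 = -34001.31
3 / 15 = 1 / 5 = 0.20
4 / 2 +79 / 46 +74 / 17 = 6311 / 782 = 8.07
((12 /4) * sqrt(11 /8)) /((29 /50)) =75 * sqrt(22) /58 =6.07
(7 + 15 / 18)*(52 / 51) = 7.99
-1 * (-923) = 923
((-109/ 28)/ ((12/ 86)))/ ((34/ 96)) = -9374/ 119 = -78.77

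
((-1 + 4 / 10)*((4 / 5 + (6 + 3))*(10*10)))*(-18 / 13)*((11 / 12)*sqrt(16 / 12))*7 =45276*sqrt(3) / 13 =6032.33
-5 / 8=-0.62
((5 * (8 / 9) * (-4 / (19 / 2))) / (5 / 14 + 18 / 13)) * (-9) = 58240 / 6023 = 9.67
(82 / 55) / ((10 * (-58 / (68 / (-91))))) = 1394 / 725725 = 0.00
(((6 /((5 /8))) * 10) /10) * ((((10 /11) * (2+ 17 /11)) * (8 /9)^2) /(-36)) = -6656 /9801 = -0.68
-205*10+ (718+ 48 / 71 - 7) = -95021 / 71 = -1338.32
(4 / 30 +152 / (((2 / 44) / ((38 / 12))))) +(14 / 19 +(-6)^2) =3028468 / 285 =10626.20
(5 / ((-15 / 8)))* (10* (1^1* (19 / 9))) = -1520 / 27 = -56.30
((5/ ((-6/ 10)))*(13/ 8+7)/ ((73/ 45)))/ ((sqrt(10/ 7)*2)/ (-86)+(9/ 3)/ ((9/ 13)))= -567874125/ 55537816-435375*sqrt(70)/ 55537816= -10.29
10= 10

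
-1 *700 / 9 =-700 / 9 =-77.78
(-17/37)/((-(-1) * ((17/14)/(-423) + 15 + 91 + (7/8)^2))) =-3221568/748582853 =-0.00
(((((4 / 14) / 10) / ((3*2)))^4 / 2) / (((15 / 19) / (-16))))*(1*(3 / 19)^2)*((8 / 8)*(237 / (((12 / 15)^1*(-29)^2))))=-79 / 1726451055000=-0.00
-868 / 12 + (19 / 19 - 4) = -226 / 3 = -75.33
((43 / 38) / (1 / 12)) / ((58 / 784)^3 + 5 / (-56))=-5180320768 / 33907723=-152.78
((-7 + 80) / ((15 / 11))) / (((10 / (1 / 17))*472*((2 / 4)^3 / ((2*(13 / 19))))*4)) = 10439 / 5717100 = 0.00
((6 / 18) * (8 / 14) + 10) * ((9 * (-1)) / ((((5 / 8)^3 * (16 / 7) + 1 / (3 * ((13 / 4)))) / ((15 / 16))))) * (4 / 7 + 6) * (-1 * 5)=172762200 / 40397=4276.61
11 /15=0.73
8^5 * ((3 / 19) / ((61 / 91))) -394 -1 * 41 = 8441499 / 1159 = 7283.43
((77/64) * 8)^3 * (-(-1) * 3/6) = 456533/1024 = 445.83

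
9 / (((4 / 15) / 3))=405 / 4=101.25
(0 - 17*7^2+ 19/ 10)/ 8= -8311/ 80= -103.89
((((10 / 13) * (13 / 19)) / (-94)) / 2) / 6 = -5 / 10716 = -0.00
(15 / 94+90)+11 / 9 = 77309 / 846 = 91.38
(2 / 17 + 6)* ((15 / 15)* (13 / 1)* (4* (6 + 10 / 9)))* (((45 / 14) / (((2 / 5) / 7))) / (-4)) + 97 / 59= -31905551 / 1003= -31810.12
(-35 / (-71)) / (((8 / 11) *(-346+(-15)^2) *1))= -35 / 6248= -0.01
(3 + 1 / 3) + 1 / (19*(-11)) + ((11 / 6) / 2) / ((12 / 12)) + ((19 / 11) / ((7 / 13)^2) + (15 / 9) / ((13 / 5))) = 17323643 / 1597596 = 10.84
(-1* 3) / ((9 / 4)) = -4 / 3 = -1.33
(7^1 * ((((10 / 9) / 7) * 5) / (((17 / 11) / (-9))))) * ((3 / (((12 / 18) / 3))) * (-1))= 7425 / 17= 436.76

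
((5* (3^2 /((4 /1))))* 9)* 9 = 3645 /4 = 911.25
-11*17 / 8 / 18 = -1.30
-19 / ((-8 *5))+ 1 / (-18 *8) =337 / 720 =0.47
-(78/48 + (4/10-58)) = 2239/40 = 55.98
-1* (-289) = 289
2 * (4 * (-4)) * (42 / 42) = -32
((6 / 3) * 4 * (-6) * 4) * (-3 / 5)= 576 / 5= 115.20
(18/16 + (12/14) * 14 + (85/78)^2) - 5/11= 1854865/133848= 13.86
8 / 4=2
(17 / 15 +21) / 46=166 / 345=0.48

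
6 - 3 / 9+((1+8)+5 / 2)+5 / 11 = 17.62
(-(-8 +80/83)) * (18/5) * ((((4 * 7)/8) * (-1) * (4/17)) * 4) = -588672/7055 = -83.44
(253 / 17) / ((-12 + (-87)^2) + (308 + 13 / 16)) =4048 / 2139501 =0.00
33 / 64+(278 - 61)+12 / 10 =69989 / 320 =218.72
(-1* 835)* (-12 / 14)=5010 / 7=715.71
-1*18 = -18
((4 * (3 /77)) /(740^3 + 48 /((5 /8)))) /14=15 /546039443488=0.00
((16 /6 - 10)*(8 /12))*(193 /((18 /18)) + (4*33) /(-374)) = -144100 /153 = -941.83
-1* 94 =-94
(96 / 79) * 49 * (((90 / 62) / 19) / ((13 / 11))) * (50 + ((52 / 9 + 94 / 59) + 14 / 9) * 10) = 19132344000 / 35689277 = 536.08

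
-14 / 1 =-14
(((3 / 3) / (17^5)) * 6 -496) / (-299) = 704249066 / 424537243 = 1.66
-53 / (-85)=53 / 85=0.62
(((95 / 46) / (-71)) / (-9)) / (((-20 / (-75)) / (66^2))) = 52.79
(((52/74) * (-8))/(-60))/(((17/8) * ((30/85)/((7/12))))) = 364/4995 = 0.07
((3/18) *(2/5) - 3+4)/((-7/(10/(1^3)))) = -32/21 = -1.52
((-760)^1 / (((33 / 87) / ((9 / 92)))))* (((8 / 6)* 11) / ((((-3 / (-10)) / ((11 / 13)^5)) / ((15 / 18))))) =-88739101000 / 25619217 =-3463.77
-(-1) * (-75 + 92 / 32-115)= -1497 / 8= -187.12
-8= -8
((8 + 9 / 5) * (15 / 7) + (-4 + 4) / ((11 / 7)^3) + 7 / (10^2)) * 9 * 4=758.52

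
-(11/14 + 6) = -95/14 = -6.79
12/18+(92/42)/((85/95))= 1112/357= 3.11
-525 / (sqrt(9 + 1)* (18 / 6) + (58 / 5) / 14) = -50.89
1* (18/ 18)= 1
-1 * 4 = -4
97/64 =1.52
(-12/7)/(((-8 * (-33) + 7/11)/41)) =-132/497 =-0.27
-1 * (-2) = 2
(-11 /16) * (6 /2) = -2.06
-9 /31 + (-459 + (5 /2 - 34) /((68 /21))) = -469.02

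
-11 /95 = -0.12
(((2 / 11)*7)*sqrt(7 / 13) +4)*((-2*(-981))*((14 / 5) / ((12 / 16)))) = 36140.02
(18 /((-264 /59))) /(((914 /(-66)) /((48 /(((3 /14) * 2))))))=14868 /457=32.53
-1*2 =-2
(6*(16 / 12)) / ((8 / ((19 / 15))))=19 / 15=1.27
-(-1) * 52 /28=13 /7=1.86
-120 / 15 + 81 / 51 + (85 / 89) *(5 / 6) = -5.62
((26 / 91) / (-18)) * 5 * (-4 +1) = 5 / 21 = 0.24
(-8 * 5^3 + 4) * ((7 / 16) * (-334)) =145540.50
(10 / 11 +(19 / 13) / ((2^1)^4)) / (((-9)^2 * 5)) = 763 / 308880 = 0.00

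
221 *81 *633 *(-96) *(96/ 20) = -5221478246.40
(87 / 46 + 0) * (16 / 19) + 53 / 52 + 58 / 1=1377345 / 22724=60.61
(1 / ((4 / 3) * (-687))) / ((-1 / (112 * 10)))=1.22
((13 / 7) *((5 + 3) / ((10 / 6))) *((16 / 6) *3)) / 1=2496 / 35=71.31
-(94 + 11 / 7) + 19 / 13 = -8564 / 91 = -94.11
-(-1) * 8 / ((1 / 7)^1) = 56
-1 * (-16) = 16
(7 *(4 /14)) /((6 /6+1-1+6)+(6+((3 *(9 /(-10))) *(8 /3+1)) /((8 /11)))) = -160 /49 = -3.27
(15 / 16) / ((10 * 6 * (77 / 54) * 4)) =27 / 9856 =0.00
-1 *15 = -15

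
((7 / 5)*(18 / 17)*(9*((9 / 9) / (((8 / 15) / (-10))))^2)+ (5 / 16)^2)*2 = 20412425 / 2176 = 9380.71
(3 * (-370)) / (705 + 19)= -555 / 362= -1.53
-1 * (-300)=300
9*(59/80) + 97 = 8291/80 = 103.64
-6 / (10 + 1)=-6 / 11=-0.55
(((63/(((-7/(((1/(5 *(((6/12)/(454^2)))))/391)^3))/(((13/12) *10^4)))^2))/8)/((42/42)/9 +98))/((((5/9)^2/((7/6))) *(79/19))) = 3829100696454008692561969838054344753152/249257559929061906637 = 15362024315506263511.93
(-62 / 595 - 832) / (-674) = 247551 / 200515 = 1.23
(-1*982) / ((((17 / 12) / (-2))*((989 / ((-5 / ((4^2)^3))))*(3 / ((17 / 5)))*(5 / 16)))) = -491 / 79120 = -0.01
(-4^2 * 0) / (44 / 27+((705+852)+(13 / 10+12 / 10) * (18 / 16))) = 0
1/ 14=0.07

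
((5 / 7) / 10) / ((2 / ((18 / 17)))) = 9 / 238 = 0.04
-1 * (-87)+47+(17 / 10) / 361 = 483757 / 3610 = 134.00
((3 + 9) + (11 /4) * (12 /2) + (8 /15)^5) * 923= 40011967853 /1518750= 26345.33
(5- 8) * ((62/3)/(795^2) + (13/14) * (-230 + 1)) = 5644614407/8848350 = 637.93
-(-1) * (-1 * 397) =-397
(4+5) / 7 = 9 / 7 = 1.29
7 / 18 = 0.39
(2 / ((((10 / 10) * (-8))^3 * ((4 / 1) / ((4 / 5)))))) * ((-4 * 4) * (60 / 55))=3 / 220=0.01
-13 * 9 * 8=-936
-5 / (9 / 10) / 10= -5 / 9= -0.56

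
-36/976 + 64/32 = 479/244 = 1.96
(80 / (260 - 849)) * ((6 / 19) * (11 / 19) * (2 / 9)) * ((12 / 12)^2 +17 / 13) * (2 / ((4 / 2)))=-35200 / 2764177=-0.01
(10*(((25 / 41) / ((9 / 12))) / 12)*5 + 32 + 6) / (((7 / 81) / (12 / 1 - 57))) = -6185160 / 287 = -21551.08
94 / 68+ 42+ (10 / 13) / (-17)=19155 / 442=43.34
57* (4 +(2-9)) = -171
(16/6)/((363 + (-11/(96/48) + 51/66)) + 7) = 44/6027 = 0.01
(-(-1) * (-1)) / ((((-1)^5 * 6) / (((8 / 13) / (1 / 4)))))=0.41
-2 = -2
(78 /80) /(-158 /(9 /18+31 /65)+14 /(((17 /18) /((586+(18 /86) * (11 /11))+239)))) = 3620643 /44824607840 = 0.00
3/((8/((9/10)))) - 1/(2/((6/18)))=41/240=0.17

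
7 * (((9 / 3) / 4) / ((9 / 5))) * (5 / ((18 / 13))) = 2275 / 216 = 10.53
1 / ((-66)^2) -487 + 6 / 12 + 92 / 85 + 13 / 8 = -483.79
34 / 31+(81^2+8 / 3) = 610523 / 93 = 6564.76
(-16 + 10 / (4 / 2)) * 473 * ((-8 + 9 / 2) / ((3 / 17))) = 619157 / 6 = 103192.83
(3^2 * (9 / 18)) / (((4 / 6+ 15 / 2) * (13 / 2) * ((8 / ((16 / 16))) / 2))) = 27 / 1274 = 0.02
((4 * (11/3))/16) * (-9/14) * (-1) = 33/56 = 0.59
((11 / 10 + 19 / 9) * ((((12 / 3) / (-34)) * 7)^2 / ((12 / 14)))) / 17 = 0.15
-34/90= -17/45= -0.38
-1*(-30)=30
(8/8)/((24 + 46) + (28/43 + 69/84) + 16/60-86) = -18060/257549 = -0.07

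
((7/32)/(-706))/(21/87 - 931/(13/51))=377/4443710848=0.00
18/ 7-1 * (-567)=3987/ 7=569.57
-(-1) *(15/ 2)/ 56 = 15/ 112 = 0.13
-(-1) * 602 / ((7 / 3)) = 258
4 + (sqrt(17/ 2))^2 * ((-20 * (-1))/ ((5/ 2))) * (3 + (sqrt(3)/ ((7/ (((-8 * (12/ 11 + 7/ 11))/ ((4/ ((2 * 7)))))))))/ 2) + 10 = 218 - 2584 * sqrt(3)/ 11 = -188.87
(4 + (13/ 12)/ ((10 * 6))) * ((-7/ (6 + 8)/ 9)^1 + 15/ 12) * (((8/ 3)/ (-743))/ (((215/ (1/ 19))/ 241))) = -697213/ 686086200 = -0.00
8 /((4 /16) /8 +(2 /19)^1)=4864 /83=58.60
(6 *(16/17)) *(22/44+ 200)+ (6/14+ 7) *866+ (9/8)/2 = 14405551/1904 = 7565.94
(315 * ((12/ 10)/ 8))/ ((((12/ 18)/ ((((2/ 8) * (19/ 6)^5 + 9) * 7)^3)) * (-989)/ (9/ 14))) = -7180394501791061606125/ 653186914320384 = -10992863.37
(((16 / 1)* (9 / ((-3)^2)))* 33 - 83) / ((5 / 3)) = 267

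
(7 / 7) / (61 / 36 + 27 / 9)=36 / 169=0.21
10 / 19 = 0.53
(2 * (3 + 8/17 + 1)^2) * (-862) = -9957824/289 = -34456.14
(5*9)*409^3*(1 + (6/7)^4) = 11382348758085/2401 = 4740670036.69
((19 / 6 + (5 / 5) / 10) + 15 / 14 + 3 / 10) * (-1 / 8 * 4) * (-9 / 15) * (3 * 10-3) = 13149 / 350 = 37.57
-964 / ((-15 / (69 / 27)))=22172 / 135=164.24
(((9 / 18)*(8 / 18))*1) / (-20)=-1 / 90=-0.01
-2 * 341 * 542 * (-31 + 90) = -21808996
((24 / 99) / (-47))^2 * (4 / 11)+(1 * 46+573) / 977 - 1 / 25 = 383646689078 / 646324848675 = 0.59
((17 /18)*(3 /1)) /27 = 17 /162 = 0.10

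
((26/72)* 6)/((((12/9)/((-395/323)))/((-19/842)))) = 0.04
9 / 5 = 1.80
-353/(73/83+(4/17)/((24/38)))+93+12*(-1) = -1064949/5300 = -200.93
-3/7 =-0.43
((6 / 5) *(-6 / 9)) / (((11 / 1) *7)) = -4 / 385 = -0.01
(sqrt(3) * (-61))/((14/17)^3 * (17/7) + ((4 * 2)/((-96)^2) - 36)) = 20308608 * sqrt(3)/11533535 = 3.05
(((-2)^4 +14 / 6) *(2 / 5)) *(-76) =-1672 / 3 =-557.33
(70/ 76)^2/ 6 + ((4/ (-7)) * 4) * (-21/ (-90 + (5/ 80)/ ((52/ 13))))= -19561033/ 49895976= -0.39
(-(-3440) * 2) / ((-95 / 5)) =-6880 / 19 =-362.11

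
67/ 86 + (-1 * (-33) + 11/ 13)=38711/ 1118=34.63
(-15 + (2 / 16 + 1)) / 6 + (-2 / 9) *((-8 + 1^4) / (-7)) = -365 / 144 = -2.53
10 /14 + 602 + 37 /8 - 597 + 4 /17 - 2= 8.57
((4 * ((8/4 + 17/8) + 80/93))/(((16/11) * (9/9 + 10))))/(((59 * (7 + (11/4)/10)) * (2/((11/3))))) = 203995/38321208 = 0.01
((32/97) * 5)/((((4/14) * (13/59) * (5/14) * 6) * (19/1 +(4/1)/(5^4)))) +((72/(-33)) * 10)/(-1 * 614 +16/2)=4845220040/7132343361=0.68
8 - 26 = -18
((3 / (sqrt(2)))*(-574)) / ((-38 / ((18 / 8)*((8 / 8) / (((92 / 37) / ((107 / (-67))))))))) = -46.31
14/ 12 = 7/ 6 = 1.17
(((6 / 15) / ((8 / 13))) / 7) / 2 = 0.05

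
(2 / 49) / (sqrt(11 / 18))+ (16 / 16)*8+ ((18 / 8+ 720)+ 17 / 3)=6*sqrt(22) / 539+ 8831 / 12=735.97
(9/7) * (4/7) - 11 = -503/49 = -10.27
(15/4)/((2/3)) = 45/8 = 5.62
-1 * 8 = -8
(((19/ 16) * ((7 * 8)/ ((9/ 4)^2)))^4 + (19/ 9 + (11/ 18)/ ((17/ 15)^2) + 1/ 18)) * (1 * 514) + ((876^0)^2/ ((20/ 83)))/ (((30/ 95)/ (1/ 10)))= 76159843881411633571/ 4976200947600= 15304816.80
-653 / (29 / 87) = -1959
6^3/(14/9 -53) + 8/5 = -6016/2315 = -2.60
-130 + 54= -76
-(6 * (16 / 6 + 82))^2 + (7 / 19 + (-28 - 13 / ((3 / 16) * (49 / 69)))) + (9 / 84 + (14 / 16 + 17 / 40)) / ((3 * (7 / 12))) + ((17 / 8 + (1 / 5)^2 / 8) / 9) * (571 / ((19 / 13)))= -10298030329 / 39900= -258096.00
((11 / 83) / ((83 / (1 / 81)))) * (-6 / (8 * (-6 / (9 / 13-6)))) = -253 / 19344312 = -0.00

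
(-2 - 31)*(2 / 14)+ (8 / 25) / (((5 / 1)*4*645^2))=-1716103111 / 364021875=-4.71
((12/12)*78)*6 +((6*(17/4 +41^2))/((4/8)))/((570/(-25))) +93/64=-507705/1216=-417.52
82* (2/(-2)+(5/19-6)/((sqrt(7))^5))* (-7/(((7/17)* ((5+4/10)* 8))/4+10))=379865* sqrt(7)/571634+24395/614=41.49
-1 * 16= -16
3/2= 1.50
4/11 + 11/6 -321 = -21041/66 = -318.80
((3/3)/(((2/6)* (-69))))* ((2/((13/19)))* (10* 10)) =-3800/299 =-12.71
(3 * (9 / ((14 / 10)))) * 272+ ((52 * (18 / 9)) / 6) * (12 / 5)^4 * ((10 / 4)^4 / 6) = 62928 / 7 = 8989.71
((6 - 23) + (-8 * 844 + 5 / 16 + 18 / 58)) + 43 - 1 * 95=-3164655 / 464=-6820.38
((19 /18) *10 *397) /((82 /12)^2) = 150860 /1681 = 89.74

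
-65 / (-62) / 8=65 / 496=0.13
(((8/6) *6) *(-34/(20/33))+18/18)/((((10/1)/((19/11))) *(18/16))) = -170164/2475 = -68.75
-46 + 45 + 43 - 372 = -330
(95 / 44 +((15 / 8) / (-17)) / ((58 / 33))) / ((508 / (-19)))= -3456005 / 44078144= -0.08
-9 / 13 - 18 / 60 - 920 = -119729 / 130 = -920.99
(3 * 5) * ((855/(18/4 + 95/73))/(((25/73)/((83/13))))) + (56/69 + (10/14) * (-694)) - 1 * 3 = 30934395707/759759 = 40716.06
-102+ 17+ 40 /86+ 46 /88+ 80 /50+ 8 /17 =-13177843 /160820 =-81.94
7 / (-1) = -7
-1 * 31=-31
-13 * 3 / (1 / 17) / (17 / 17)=-663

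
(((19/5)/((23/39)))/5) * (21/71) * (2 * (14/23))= 0.46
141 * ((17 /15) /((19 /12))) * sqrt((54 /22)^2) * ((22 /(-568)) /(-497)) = 64719 /3352265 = 0.02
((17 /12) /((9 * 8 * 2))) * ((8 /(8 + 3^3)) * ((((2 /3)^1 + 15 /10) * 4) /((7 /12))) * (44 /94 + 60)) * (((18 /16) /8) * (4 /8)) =6409 /45120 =0.14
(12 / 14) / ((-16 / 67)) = -201 / 56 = -3.59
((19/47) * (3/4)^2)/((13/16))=171/611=0.28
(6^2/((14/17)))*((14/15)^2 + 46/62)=382534/5425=70.51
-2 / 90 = -1 / 45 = -0.02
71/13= 5.46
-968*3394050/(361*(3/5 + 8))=-16427202000/15523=-1058249.18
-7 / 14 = -0.50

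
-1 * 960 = -960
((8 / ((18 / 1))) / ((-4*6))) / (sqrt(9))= -0.01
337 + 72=409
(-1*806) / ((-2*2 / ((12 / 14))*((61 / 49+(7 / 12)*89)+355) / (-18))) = -1828008 / 239999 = -7.62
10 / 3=3.33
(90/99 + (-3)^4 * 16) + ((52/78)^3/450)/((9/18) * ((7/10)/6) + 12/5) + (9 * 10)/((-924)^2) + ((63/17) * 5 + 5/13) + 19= 1671724053529979/1252393342200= 1334.82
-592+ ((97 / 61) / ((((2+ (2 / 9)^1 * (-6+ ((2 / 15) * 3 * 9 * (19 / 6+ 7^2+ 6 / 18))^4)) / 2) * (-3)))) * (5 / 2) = -30719030164837 / 51890253656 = -592.00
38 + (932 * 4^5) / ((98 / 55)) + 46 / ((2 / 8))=26255998 / 49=535836.69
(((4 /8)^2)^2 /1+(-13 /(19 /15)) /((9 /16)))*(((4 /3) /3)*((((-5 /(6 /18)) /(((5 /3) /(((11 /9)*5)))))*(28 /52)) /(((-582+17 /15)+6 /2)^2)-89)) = 131051504949029 /182207323584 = 719.24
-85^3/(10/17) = -2088025/2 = -1044012.50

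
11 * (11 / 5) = 121 / 5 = 24.20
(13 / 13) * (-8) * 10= -80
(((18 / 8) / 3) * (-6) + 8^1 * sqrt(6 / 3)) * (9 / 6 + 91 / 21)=-105 / 4 + 140 * sqrt(2) / 3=39.75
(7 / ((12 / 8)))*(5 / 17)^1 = 70 / 51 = 1.37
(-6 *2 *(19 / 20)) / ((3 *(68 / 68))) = -19 / 5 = -3.80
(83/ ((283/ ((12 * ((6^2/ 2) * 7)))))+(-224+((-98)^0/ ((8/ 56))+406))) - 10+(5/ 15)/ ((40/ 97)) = 21165811/ 33960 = 623.26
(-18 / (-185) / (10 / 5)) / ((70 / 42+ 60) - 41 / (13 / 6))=351 / 308395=0.00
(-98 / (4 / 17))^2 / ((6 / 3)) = 693889 / 8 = 86736.12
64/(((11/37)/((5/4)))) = 269.09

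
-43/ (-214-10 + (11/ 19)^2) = 15523/ 80743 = 0.19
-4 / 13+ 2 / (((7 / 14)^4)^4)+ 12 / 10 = 8519738 / 65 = 131072.89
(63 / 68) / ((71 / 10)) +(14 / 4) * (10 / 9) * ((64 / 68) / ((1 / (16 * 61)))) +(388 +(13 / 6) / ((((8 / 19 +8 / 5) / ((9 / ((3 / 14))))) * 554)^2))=27042113362278737 / 6828090384384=3960.42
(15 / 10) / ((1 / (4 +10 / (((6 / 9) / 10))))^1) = 231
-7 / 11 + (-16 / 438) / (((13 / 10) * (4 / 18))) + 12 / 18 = -3011 / 31317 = -0.10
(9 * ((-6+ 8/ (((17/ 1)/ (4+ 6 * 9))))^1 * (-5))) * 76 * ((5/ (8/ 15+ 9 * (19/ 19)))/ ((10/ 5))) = -46426500/ 2431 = -19097.70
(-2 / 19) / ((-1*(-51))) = -2 / 969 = -0.00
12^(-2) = 1 / 144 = 0.01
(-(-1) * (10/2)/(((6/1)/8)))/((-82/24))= -80/41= -1.95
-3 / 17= -0.18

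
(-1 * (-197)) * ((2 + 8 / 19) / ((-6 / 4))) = -18124 / 57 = -317.96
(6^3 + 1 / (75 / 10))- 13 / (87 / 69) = 89533 / 435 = 205.82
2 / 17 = 0.12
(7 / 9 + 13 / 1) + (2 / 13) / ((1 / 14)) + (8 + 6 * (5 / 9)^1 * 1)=3190 / 117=27.26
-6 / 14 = -3 / 7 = -0.43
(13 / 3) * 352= 4576 / 3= 1525.33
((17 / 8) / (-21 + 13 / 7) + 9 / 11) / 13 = 8339 / 153296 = 0.05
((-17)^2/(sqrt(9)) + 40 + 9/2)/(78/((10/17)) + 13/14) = 2275/2157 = 1.05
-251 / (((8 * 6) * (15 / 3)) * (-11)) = 251 / 2640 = 0.10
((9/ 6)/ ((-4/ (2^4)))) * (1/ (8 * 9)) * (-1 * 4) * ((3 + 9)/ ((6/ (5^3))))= 250/ 3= 83.33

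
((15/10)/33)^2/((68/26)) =13/16456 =0.00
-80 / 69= -1.16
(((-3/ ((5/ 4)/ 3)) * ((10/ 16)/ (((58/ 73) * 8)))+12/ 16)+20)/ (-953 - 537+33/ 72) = -7971/ 592412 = -0.01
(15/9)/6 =5/18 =0.28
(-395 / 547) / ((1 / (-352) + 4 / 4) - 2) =139040 / 193091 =0.72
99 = 99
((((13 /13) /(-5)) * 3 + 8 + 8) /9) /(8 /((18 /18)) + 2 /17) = 0.21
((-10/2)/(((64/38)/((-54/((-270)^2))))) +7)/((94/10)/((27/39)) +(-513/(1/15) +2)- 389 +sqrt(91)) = -21965916421/25310625785472- 907485 * sqrt(91)/8436875261824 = -0.00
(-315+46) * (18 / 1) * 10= -48420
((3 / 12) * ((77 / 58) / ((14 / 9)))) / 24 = 33 / 3712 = 0.01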